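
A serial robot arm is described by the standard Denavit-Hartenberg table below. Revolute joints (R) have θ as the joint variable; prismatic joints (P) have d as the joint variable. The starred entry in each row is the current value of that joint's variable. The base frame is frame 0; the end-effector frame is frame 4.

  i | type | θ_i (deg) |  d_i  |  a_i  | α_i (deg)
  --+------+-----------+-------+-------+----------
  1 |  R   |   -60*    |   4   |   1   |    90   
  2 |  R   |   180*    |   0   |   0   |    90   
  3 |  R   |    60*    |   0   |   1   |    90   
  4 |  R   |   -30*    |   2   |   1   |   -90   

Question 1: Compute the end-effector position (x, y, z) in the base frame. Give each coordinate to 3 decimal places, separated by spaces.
after link 1: o_1 = (0.5000, -0.8660, 4.0000)
after link 2: o_2 = (0.5000, -0.8660, 4.0000)
after link 3: o_3 = (-0.5000, -0.8660, 4.0000)
after link 4: o_4 = (-1.3660, 1.1340, 3.5000)

-1.366 1.134 3.500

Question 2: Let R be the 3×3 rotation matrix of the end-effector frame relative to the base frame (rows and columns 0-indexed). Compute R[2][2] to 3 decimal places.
0.866

End-effector z-axis (col 2 of R) = (-0.5000,-0.0000,0.8660)
R[2][2] = 0.8660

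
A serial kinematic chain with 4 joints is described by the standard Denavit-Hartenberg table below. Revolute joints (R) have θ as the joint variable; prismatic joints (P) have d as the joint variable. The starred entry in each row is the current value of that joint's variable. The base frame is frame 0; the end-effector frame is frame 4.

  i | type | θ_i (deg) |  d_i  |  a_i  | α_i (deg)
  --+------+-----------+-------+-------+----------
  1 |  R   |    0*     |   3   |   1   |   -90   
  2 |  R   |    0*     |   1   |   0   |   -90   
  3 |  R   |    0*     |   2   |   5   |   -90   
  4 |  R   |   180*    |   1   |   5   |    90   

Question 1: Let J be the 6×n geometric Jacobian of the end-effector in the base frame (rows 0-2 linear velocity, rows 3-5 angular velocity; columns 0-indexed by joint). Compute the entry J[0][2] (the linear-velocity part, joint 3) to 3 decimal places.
-1.000

axis z_2 = (0.0000,0.0000,-1.0000); lever o_n−o_2 = (0.0000,-1.0000,-2.0000)
cross product → J_v[:, 2] = (-1.0000,0.0000,-0.0000)
J_ω[:, 2] = z_2
entry J[0][2] = -1.0000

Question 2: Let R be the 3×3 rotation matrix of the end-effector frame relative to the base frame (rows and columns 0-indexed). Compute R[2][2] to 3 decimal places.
End-effector z-axis (col 2 of R) = (0.0000,-0.0000,1.0000)
R[2][2] = 1.0000

1.000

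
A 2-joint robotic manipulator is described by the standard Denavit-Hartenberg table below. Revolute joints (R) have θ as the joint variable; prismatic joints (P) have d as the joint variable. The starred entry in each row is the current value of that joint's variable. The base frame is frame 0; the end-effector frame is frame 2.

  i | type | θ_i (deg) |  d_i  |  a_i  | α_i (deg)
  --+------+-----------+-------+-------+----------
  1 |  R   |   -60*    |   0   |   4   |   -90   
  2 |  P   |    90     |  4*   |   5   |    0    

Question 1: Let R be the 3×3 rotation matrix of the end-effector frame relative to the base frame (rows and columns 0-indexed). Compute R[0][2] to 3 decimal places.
0.866

End-effector z-axis (col 2 of R) = (0.8660,0.5000,0.0000)
R[0][2] = 0.8660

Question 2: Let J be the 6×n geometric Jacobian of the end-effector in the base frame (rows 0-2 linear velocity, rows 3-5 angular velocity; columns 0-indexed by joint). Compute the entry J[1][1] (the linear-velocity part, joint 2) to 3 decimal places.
0.500

prismatic axis z_1 = (0.8660,0.5000,0.0000)
J_v[:, 1] = z_1; J_ω[:, 1] = (0,0,0)
entry J[1][1] = 0.5000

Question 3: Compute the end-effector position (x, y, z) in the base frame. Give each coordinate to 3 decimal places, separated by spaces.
5.464 -1.464 -5.000

after link 1: o_1 = (2.0000, -3.4641, 0.0000)
after link 2: o_2 = (5.4641, -1.4641, -5.0000)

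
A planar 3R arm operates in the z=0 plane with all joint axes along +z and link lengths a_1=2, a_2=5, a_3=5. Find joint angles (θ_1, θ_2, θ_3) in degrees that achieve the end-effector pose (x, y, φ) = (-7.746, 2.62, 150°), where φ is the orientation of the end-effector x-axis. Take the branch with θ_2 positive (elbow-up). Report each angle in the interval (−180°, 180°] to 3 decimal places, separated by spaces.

45.027 149.982 -45.009

wrist centre = target − a_3·(cos φ, sin φ) = (-3.4159, 0.1200)
cos θ_2 = (11.6826−2²−5²)/(2·2·5) = -0.8659; θ_2 = 149.9823° (elbow-up)
β = atan2(0.1200,-3.4159) = 177.9880°; ψ = atan2(2.5013,-2.3294) = 132.9610°
θ_1 = β − ψ = 45.0271°
θ_3 = φ − θ_1 − θ_2 = -45.0093° (wrapped to (-180°,180°])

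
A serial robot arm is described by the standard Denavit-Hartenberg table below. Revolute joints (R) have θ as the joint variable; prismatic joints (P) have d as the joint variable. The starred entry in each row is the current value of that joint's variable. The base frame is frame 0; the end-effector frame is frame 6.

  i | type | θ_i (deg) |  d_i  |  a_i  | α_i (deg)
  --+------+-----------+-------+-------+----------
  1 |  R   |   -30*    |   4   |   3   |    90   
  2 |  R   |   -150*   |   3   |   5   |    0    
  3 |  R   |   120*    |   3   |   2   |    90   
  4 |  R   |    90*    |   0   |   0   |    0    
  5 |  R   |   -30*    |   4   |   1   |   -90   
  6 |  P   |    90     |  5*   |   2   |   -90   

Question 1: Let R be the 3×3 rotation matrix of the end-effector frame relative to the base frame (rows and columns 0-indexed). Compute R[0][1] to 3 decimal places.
End-effector y-axis (col 1 of R) = (0.8995,0.0580,-0.4330)
R[0][1] = 0.8995

0.900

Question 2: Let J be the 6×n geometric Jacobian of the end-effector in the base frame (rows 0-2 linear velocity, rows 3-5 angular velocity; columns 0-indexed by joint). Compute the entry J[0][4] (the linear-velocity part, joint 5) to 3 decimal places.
-0.609

axis z_4 = (-0.4330,0.2500,-0.8660); lever o_n−o_4 = (-5.4216,-0.7566,0.1830)
cross product → J_v[:, 4] = (-0.6095,4.7745,1.6830)
J_ω[:, 4] = z_4
entry J[0][4] = -0.6095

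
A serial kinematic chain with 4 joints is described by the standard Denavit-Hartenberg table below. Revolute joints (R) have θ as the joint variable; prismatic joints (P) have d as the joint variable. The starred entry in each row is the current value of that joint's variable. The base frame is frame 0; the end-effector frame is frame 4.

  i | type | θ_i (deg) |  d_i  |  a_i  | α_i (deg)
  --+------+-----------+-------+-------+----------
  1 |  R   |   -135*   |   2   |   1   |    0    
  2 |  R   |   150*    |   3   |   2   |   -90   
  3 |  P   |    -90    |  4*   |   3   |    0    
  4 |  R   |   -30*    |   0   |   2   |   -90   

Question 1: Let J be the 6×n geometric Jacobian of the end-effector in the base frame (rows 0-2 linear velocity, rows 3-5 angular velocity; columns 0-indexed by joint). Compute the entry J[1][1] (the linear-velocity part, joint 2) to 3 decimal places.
axis z_1 = (0.0000,0.0000,1.0000); lever o_n−o_1 = (-0.0694,4.1225,7.7321)
cross product → J_v[:, 1] = (-4.1225,-0.0694,0.0000)
J_ω[:, 1] = z_1
entry J[1][1] = -0.0694

-0.069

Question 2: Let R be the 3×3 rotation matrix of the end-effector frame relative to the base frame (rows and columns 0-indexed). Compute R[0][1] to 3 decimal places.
0.259

End-effector y-axis (col 1 of R) = (0.2588,-0.9659,-0.0000)
R[0][1] = 0.2588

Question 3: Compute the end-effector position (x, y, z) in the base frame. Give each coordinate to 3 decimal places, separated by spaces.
-0.776 3.415 9.732

after link 1: o_1 = (-0.7071, -0.7071, 2.0000)
after link 2: o_2 = (1.2247, -0.1895, 5.0000)
after link 3: o_3 = (0.1895, 3.6742, 8.0000)
after link 4: o_4 = (-0.7765, 3.4154, 9.7321)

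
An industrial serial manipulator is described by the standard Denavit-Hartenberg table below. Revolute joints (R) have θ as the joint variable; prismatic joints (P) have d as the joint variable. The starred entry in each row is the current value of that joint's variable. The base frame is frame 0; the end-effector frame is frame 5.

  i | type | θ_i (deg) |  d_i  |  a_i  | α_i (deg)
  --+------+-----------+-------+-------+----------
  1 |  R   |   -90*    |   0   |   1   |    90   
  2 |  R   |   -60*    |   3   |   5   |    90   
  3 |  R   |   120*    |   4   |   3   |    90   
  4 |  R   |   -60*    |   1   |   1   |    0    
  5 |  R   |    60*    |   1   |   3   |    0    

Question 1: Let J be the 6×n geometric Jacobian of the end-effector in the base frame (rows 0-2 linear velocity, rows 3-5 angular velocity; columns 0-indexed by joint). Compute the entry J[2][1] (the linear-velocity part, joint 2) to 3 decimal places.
axis z_1 = (-1.0000,-0.0000,0.0000); lever o_n−o_1 = (-9.6292,0.9731,-4.5825)
cross product → J_v[:, 1] = (0.0000,-4.5825,-0.9731)
J_ω[:, 1] = z_1
entry J[2][1] = -0.9731

-0.973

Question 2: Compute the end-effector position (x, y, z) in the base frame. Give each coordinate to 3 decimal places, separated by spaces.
after link 1: o_1 = (0.0000, -1.0000, 0.0000)
after link 2: o_2 = (-3.0000, -3.5000, -4.3301)
after link 3: o_3 = (-5.5981, 0.7141, -5.0311)
after link 4: o_4 = (-6.5311, -0.3439, -5.1316)
after link 5: o_5 = (-9.6292, -0.0269, -4.5825)

-9.629 -0.027 -4.583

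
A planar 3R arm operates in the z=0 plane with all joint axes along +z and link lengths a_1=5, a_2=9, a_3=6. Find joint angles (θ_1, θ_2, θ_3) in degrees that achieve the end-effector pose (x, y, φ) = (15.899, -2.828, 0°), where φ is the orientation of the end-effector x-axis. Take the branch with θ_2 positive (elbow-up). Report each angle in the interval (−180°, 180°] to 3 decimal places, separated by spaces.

wrist centre = target − a_3·(cos φ, sin φ) = (9.8990, -2.8280)
cos θ_2 = (105.9878−5²−9²)/(2·5·9) = -0.0001; θ_2 = 90.0078° (elbow-up)
β = atan2(-2.8280,9.8990) = -15.9439°; ψ = atan2(9.0000,4.9988) = 60.9513°
θ_1 = β − ψ = -76.8952°
θ_3 = φ − θ_1 − θ_2 = -13.1126° (wrapped to (-180°,180°])

-76.895 90.008 -13.113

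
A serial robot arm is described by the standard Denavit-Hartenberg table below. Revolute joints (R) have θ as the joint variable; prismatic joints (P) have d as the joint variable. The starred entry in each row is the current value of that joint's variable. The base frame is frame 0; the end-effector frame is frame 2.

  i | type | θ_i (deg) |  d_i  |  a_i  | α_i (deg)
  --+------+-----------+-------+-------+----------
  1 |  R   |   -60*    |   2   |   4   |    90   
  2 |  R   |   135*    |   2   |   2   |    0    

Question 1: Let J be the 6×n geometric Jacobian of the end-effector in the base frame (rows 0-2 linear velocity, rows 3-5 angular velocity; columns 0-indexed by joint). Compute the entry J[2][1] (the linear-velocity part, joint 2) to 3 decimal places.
axis z_1 = (-0.8660,-0.5000,0.0000); lever o_n−o_1 = (-2.4392,0.2247,1.4142)
cross product → J_v[:, 1] = (-0.7071,1.2247,-1.4142)
J_ω[:, 1] = z_1
entry J[2][1] = -1.4142

-1.414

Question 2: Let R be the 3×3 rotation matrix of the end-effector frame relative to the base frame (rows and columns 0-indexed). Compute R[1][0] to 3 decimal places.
0.612

End-effector x-axis (col 0 of R) = (-0.3536,0.6124,0.7071)
R[1][0] = 0.6124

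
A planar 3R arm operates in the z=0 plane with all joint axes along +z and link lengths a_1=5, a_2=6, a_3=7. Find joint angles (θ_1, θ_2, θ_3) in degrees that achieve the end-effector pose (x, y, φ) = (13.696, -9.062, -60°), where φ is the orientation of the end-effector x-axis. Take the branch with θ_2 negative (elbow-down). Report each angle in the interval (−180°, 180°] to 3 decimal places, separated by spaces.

0.005 -30.008 -29.997

wrist centre = target − a_3·(cos φ, sin φ) = (10.1960, -2.9998)
cos θ_2 = (112.9573−5²−6²)/(2·5·6) = 0.8660; θ_2 = -30.0080° (elbow-down)
β = atan2(-2.9998,10.1960) = -16.3947°; ψ = atan2(-3.0007,10.1957) = -16.3998°
θ_1 = β − ψ = 0.0051°
θ_3 = φ − θ_1 − θ_2 = -29.9971° (wrapped to (-180°,180°])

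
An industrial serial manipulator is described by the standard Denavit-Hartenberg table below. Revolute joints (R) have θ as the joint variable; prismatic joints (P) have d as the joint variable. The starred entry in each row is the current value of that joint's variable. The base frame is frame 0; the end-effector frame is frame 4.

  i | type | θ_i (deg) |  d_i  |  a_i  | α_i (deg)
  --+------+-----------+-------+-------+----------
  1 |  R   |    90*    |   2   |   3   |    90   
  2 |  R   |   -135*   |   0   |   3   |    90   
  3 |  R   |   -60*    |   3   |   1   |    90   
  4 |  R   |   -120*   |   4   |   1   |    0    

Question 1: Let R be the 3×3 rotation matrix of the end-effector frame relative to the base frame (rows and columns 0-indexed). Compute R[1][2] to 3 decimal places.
0.612

End-effector z-axis (col 2 of R) = (-0.5000,0.6124,0.6124)
R[1][2] = 0.6124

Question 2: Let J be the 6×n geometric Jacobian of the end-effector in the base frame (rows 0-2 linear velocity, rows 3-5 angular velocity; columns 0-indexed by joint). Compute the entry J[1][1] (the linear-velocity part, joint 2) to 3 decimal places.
-1.660

axis z_1 = (1.0000,-0.0000,0.0000); lever o_n−o_1 = (-2.4330,-1.3576,1.6603)
cross product → J_v[:, 1] = (-0.0000,-1.6603,-1.3576)
J_ω[:, 1] = z_1
entry J[1][1] = -1.6603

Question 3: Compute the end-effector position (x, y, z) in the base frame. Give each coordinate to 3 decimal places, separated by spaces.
-2.433 1.642 3.660

after link 1: o_1 = (0.0000, 3.0000, 2.0000)
after link 2: o_2 = (0.0000, 0.8787, -0.1213)
after link 3: o_3 = (-0.8660, -1.5962, 1.6464)
after link 4: o_4 = (-2.4330, 1.6424, 3.6603)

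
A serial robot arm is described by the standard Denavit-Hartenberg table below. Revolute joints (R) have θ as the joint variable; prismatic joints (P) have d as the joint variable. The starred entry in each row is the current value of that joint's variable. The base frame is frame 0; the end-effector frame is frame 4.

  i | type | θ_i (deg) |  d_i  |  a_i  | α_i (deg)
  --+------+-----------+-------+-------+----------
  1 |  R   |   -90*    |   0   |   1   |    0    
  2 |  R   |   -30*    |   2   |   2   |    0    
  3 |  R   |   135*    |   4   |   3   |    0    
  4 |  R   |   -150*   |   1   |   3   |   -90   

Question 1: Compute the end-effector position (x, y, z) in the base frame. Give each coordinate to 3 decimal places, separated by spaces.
after link 1: o_1 = (0.0000, -1.0000, 0.0000)
after link 2: o_2 = (-1.0000, -2.7321, 2.0000)
after link 3: o_3 = (1.8978, -1.9556, 6.0000)
after link 4: o_4 = (-0.2235, -4.0769, 7.0000)

-0.224 -4.077 7.000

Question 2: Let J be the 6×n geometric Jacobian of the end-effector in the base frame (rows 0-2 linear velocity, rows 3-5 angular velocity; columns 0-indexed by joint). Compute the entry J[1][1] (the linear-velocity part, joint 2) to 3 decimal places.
axis z_1 = (0.0000,0.0000,1.0000); lever o_n−o_1 = (-0.2235,-3.0769,7.0000)
cross product → J_v[:, 1] = (3.0769,-0.2235,0.0000)
J_ω[:, 1] = z_1
entry J[1][1] = -0.2235

-0.224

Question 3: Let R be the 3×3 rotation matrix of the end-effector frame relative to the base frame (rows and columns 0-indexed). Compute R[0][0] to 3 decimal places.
-0.707

End-effector x-axis (col 0 of R) = (-0.7071,-0.7071,0.0000)
R[0][0] = -0.7071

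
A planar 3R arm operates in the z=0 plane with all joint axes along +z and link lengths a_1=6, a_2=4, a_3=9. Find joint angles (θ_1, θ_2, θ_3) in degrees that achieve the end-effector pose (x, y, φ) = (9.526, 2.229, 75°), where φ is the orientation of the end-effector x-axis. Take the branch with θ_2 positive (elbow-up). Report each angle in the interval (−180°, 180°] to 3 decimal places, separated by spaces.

-53.855 29.977 98.878

wrist centre = target − a_3·(cos φ, sin φ) = (7.1966, -6.4643)
cos θ_2 = (93.5791−6²−4²)/(2·6·4) = 0.8662; θ_2 = 29.9765° (elbow-up)
β = atan2(-6.4643,7.1966) = -41.9316°; ψ = atan2(1.9986,9.4649) = 11.9232°
θ_1 = β − ψ = -53.8548°
θ_3 = φ − θ_1 − θ_2 = 98.8783° (wrapped to (-180°,180°])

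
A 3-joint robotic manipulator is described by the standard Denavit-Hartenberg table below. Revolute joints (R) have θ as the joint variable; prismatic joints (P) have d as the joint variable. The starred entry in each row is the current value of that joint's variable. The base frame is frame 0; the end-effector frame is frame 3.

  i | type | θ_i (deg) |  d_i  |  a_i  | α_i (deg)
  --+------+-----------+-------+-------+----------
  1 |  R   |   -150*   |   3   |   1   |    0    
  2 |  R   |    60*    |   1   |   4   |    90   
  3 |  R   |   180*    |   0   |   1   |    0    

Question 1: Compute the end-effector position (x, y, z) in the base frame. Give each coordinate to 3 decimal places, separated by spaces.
-0.866 -3.500 4.000

after link 1: o_1 = (-0.8660, -0.5000, 3.0000)
after link 2: o_2 = (-0.8660, -4.5000, 4.0000)
after link 3: o_3 = (-0.8660, -3.5000, 4.0000)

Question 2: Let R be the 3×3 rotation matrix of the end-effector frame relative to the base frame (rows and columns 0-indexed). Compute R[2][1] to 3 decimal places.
-1.000

End-effector y-axis (col 1 of R) = (-0.0000,0.0000,-1.0000)
R[2][1] = -1.0000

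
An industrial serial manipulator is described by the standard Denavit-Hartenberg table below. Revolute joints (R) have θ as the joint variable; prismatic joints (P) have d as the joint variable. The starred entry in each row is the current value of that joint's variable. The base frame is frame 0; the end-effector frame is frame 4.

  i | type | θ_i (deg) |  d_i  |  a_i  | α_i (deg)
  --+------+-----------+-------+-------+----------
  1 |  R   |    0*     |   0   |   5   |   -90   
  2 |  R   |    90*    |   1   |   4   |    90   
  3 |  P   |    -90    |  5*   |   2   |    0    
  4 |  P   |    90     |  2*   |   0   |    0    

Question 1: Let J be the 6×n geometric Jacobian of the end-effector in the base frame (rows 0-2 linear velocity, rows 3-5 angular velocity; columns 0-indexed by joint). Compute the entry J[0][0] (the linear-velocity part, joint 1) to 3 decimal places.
axis z_0 = ẑ; lever o_n−o_0 = (12.0000,-1.0000,-4.0000)
cross product → J_v[:, 0] = (1.0000,12.0000,-0.0000)
J_ω[:, 0] = z_0
entry J[0][0] = 1.0000

1.000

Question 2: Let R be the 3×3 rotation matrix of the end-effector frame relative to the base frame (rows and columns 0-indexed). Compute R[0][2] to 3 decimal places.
End-effector z-axis (col 2 of R) = (1.0000,0.0000,0.0000)
R[0][2] = 1.0000

1.000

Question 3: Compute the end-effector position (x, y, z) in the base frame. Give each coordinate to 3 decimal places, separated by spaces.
after link 1: o_1 = (5.0000, 0.0000, 0.0000)
after link 2: o_2 = (5.0000, 1.0000, -4.0000)
after link 3: o_3 = (10.0000, -1.0000, -4.0000)
after link 4: o_4 = (12.0000, -1.0000, -4.0000)

12.000 -1.000 -4.000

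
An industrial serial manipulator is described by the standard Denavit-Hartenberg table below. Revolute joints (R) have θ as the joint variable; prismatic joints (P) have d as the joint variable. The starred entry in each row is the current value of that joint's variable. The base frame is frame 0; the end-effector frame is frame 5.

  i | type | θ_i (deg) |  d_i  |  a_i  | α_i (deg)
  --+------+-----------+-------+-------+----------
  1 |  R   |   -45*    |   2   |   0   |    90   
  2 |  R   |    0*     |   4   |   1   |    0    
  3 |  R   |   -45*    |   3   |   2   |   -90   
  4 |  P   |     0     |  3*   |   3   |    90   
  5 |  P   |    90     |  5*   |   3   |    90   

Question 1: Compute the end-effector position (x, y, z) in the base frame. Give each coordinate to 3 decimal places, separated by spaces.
after link 1: o_1 = (0.0000, 0.0000, 2.0000)
after link 2: o_2 = (-2.1213, -3.5355, 2.0000)
after link 3: o_3 = (-3.2426, -6.6569, 0.5858)
after link 4: o_4 = (-0.2426, -9.6569, 0.5858)
after link 5: o_5 = (-2.2782, -14.6924, 2.7071)

-2.278 -14.692 2.707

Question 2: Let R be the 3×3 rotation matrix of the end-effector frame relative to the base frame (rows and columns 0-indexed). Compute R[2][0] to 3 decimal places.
0.707

End-effector x-axis (col 0 of R) = (0.5000,-0.5000,0.7071)
R[2][0] = 0.7071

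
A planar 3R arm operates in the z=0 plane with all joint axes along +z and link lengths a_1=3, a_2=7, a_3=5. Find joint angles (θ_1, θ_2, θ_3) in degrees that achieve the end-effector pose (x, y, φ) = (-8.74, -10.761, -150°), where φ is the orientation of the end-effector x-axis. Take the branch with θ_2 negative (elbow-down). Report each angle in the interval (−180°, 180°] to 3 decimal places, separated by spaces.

-86.176 -45.014 -18.810

wrist centre = target − a_3·(cos φ, sin φ) = (-4.4099, -8.2610)
cos θ_2 = (87.6911−3²−7²)/(2·3·7) = 0.7069; θ_2 = -45.0142° (elbow-down)
β = atan2(-8.2610,-4.4099) = -118.0941°; ψ = atan2(-4.9510,7.9485) = -31.9180°
θ_1 = β − ψ = -86.1761°
θ_3 = φ − θ_1 − θ_2 = -18.8096° (wrapped to (-180°,180°])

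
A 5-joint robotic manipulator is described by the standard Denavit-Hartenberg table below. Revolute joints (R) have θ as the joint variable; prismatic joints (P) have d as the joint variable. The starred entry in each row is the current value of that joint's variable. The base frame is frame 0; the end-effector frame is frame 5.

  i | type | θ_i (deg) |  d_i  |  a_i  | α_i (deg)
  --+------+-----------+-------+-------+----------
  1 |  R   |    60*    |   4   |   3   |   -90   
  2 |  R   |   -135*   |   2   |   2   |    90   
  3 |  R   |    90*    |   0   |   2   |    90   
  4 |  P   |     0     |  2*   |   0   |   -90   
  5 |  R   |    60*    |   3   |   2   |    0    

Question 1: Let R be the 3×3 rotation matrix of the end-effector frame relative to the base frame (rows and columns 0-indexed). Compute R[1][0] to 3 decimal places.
0.780

End-effector x-axis (col 0 of R) = (-0.1268,0.7803,-0.6124)
R[1][0] = 0.7803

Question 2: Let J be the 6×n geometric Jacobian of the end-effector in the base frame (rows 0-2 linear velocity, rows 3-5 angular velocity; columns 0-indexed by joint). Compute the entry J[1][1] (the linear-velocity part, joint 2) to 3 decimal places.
axis z_1 = (-0.8660,0.5000,0.0000); lever o_n−o_1 = (-6.1926,-0.7259,-0.5176)
cross product → J_v[:, 1] = (-0.2588,-0.4483,3.7250)
J_ω[:, 1] = z_1
entry J[1][1] = -0.4483

-0.448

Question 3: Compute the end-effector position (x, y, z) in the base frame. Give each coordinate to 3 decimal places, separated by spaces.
after link 1: o_1 = (1.5000, 2.5981, 4.0000)
after link 2: o_2 = (-0.9392, 2.3733, 5.4142)
after link 3: o_3 = (-2.6712, 3.3733, 5.4142)
after link 4: o_4 = (-3.3783, 2.1486, 6.8284)
after link 5: o_5 = (-4.6926, 1.8721, 3.4824)

-4.693 1.872 3.482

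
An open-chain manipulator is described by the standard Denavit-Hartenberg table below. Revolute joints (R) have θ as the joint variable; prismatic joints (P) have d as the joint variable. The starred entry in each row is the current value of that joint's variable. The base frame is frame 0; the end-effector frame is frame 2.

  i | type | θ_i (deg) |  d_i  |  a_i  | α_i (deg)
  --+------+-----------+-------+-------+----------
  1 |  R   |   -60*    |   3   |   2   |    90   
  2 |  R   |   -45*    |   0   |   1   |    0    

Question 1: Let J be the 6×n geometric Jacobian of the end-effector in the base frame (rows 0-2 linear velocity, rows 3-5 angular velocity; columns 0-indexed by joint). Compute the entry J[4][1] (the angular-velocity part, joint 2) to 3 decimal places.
-0.500

axis z_1 = (-0.8660,-0.5000,0.0000); lever o_n−o_1 = (0.3536,-0.6124,-0.7071)
cross product → J_v[:, 1] = (0.3536,-0.6124,0.7071)
J_ω[:, 1] = z_1
entry J[4][1] = -0.5000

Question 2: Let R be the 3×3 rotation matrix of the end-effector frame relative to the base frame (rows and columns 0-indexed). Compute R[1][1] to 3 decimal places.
End-effector y-axis (col 1 of R) = (0.3536,-0.6124,0.7071)
R[1][1] = -0.6124

-0.612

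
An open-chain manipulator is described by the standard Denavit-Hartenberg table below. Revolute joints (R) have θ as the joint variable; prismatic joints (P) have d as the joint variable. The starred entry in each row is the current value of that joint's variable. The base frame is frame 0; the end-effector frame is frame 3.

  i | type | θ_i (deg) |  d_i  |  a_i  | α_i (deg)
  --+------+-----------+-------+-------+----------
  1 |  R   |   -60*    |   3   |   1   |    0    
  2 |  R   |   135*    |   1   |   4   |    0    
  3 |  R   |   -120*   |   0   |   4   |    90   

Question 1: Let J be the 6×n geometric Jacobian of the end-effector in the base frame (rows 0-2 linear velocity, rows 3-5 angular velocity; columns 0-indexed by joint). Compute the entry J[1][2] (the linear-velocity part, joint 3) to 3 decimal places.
axis z_2 = (0.0000,0.0000,1.0000); lever o_n−o_2 = (2.8284,-2.8284,0.0000)
cross product → J_v[:, 2] = (2.8284,2.8284,-0.0000)
J_ω[:, 2] = z_2
entry J[1][2] = 2.8284

2.828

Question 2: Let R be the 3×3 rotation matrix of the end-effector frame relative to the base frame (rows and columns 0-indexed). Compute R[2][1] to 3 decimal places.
1.000

End-effector y-axis (col 1 of R) = (0.0000,0.0000,1.0000)
R[2][1] = 1.0000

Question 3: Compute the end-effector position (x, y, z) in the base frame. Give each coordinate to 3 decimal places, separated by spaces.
after link 1: o_1 = (0.5000, -0.8660, 3.0000)
after link 2: o_2 = (1.5353, 2.9977, 4.0000)
after link 3: o_3 = (4.3637, 0.1693, 4.0000)

4.364 0.169 4.000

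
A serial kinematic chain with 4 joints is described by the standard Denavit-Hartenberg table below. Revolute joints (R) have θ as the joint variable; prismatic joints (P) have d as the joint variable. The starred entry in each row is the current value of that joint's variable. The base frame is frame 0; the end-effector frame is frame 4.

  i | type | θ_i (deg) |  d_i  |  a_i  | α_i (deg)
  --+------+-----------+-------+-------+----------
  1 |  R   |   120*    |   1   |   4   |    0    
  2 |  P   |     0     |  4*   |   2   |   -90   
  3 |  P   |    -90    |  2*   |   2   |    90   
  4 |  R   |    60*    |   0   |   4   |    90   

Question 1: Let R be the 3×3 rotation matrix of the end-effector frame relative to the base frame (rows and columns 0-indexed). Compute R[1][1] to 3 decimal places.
End-effector y-axis (col 1 of R) = (0.5000,-0.8660,0.0000)
R[1][1] = -0.8660

-0.866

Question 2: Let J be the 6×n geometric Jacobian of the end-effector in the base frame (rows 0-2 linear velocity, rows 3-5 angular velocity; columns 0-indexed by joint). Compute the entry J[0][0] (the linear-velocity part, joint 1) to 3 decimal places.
axis z_0 = ẑ; lever o_n−o_0 = (-7.7321,2.4641,9.0000)
cross product → J_v[:, 0] = (-2.4641,-7.7321,0.0000)
J_ω[:, 0] = z_0
entry J[0][0] = -2.4641

-2.464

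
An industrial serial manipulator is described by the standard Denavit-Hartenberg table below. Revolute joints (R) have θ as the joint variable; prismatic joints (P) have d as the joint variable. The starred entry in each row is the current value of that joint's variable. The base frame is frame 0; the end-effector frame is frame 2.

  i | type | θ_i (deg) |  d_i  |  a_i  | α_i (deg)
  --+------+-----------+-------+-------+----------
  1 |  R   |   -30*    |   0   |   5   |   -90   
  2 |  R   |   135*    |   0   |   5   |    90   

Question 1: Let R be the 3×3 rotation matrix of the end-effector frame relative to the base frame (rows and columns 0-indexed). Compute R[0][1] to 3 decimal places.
End-effector y-axis (col 1 of R) = (0.5000,0.8660,0.0000)
R[0][1] = 0.5000

0.500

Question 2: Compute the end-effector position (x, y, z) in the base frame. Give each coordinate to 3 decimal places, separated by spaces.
after link 1: o_1 = (4.3301, -2.5000, 0.0000)
after link 2: o_2 = (1.2683, -0.7322, -3.5355)

1.268 -0.732 -3.536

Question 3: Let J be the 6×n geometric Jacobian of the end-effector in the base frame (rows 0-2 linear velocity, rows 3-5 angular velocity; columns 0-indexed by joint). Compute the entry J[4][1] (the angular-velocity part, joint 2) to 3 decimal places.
axis z_1 = (0.5000,0.8660,0.0000); lever o_n−o_1 = (-3.0619,1.7678,-3.5355)
cross product → J_v[:, 1] = (-3.0619,1.7678,3.5355)
J_ω[:, 1] = z_1
entry J[4][1] = 0.8660

0.866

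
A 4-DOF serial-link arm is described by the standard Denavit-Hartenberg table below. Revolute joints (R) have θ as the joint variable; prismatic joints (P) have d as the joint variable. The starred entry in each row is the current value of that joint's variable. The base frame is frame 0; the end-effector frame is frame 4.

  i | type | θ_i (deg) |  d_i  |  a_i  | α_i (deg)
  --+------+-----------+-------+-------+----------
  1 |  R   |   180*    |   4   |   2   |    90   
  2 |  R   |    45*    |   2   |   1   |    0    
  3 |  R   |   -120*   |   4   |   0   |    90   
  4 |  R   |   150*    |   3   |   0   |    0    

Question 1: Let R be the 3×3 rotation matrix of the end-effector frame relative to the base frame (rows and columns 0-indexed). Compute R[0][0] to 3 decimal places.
End-effector x-axis (col 0 of R) = (0.2241,0.5000,0.8365)
R[0][0] = 0.2241

0.224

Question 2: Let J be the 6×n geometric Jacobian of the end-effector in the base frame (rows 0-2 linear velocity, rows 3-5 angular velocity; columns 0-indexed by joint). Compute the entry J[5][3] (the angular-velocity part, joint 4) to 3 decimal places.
-0.259

axis z_3 = (0.9659,-0.0000,-0.2588); lever o_n−o_3 = (2.8978,0.0000,-0.7765)
cross product → J_v[:, 3] = (0.0000,0.0000,0.0000)
J_ω[:, 3] = z_3
entry J[5][3] = -0.2588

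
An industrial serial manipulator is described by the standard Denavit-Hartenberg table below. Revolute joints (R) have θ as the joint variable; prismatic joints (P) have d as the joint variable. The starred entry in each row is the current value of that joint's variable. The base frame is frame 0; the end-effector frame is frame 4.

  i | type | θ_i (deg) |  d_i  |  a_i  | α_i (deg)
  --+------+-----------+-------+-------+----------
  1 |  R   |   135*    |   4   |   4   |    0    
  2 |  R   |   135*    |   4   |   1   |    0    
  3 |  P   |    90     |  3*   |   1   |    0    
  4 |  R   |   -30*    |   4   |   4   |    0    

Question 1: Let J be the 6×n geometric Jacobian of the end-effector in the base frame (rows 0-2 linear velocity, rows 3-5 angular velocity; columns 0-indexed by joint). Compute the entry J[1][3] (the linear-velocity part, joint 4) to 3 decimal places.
3.464

axis z_3 = (0.0000,0.0000,1.0000); lever o_n−o_3 = (3.4641,-2.0000,4.0000)
cross product → J_v[:, 3] = (2.0000,3.4641,-0.0000)
J_ω[:, 3] = z_3
entry J[1][3] = 3.4641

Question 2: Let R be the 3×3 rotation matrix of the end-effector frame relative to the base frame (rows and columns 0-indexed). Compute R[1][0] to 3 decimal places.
-0.500

End-effector x-axis (col 0 of R) = (0.8660,-0.5000,0.0000)
R[1][0] = -0.5000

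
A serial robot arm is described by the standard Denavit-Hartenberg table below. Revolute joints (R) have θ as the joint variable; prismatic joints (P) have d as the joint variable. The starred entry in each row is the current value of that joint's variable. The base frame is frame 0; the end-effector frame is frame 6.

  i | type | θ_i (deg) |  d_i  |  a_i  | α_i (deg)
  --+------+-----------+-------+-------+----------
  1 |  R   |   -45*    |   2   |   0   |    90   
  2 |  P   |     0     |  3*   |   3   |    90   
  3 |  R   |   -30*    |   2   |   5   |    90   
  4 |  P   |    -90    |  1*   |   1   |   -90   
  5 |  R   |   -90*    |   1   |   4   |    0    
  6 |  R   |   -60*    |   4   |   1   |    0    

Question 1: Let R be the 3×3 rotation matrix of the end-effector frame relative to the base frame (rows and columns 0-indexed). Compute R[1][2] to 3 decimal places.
-0.259

End-effector z-axis (col 2 of R) = (0.9659,-0.2588,-0.0000)
R[1][2] = -0.2588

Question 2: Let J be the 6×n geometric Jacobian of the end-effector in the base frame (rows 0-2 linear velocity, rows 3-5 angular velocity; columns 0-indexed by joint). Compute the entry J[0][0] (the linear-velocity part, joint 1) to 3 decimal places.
axis z_0 = ẑ; lever o_n−o_0 = (11.0828,-1.5182,0.1340)
cross product → J_v[:, 0] = (1.5182,11.0828,-0.0000)
J_ω[:, 0] = z_0
entry J[0][0] = 1.5182

1.518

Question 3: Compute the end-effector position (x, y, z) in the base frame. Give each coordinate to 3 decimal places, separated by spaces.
11.083 -1.518 0.134

after link 1: o_1 = (0.0000, 0.0000, 2.0000)
after link 2: o_2 = (0.0000, -4.2426, 2.0000)
after link 3: o_3 = (4.8296, -5.5367, -0.0000)
after link 4: o_4 = (5.0884, -4.5708, 1.0000)
after link 5: o_5 = (7.0897, -0.9659, 1.0000)
after link 6: o_6 = (11.0828, -1.5182, 0.1340)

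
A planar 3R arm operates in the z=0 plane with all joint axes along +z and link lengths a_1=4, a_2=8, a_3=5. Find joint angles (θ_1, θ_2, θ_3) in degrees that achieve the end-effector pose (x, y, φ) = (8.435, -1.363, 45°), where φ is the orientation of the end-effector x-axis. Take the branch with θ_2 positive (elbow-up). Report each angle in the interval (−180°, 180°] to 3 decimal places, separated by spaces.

-134.994 120.000 59.995

wrist centre = target − a_3·(cos φ, sin φ) = (4.8995, -4.8985)
cos θ_2 = (48.0004−4²−8²)/(2·4·8) = -0.5000; θ_2 = 119.9996° (elbow-up)
β = atan2(-4.8985,4.8995) = -44.9945°; ψ = atan2(6.9282,0.0001) = 89.9996°
θ_1 = β − ψ = -134.9941°
θ_3 = φ − θ_1 − θ_2 = 59.9945° (wrapped to (-180°,180°])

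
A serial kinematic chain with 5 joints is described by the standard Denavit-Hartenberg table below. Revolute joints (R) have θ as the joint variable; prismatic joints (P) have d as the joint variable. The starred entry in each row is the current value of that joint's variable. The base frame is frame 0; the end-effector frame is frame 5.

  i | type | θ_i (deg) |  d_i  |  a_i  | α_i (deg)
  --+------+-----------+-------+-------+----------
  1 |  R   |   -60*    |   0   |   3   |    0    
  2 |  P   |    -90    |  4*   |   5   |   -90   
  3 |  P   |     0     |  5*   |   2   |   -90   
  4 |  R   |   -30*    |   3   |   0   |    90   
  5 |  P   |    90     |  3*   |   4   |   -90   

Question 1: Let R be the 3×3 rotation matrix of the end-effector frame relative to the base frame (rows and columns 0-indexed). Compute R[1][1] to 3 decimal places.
0.500

End-effector y-axis (col 1 of R) = (-0.8660,0.5000,-0.0000)
R[1][1] = 0.5000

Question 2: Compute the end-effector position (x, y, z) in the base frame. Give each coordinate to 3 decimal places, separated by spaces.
after link 1: o_1 = (1.5000, -2.5981, 0.0000)
after link 2: o_2 = (-2.8301, -5.0981, 4.0000)
after link 3: o_3 = (-2.0622, -10.4282, 4.0000)
after link 4: o_4 = (-2.0622, -10.4282, 1.0000)
after link 5: o_5 = (0.5359, -11.9282, -3.0000)

0.536 -11.928 -3.000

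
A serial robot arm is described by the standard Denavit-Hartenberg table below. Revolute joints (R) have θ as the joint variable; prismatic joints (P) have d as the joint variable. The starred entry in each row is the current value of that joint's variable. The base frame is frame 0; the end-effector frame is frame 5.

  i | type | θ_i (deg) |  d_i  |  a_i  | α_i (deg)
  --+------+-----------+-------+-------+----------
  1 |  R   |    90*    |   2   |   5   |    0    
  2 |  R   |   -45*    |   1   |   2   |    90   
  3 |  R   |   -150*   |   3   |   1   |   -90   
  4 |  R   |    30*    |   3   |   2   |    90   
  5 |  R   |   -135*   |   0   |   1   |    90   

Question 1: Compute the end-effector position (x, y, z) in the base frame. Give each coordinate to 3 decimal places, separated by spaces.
after link 1: o_1 = (0.0000, 5.0000, 2.0000)
after link 2: o_2 = (1.4142, 6.4142, 3.0000)
after link 3: o_3 = (2.9232, 3.6805, 2.5000)
after link 4: o_4 = (2.2161, 4.3876, -0.9641)
after link 5: o_5 = (2.5911, 4.2626, -0.0455)

2.591 4.263 -0.046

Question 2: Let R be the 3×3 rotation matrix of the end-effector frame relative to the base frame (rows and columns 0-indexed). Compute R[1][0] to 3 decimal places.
-0.125

End-effector x-axis (col 0 of R) = (0.3750,-0.1250,0.9186)
R[1][0] = -0.1250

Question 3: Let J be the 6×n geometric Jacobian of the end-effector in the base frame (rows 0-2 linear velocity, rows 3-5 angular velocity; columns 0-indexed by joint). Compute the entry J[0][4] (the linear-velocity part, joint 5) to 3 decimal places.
axis z_4 = (0.3062,-0.9186,-0.2500); lever o_n−o_4 = (0.3750,-0.1250,0.9186)
cross product → J_v[:, 4] = (-0.8750,-0.3750,0.3062)
J_ω[:, 4] = z_4
entry J[0][4] = -0.8750

-0.875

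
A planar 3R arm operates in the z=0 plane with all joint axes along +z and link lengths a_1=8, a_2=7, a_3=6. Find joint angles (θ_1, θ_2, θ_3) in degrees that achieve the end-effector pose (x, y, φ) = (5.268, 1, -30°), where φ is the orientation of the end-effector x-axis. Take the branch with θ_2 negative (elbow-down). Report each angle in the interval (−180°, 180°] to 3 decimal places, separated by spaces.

wrist centre = target − a_3·(cos φ, sin φ) = (0.0718, 4.0000)
cos θ_2 = (16.0052−8²−7²)/(2·8·7) = -0.8660; θ_2 = -150.0000° (elbow-down)
β = atan2(4.0000,0.0718) = 88.9710°; ψ = atan2(-3.5000,1.9378) = -61.0283°
θ_1 = β − ψ = 149.9993°
θ_3 = φ − θ_1 − θ_2 = -29.9993° (wrapped to (-180°,180°])

149.999 -150.000 -29.999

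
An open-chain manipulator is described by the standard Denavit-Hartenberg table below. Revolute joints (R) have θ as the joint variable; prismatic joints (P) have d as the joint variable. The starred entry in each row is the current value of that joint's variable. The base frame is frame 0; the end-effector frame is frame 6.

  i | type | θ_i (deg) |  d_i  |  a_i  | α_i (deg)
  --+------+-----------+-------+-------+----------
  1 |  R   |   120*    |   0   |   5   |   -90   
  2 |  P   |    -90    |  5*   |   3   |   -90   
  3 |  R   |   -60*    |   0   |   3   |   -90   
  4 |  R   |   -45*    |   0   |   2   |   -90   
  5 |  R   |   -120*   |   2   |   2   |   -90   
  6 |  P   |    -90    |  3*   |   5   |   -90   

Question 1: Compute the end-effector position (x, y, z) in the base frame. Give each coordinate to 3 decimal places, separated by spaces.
-12.098 -3.989 11.046

after link 1: o_1 = (-2.5000, 4.3301, 0.0000)
after link 2: o_2 = (-6.8301, 1.8301, 3.0000)
after link 3: o_3 = (-9.0801, 0.5311, 4.5000)
after link 4: o_4 = (-10.8479, 1.1435, 5.2071)
after link 5: o_5 = (-9.5676, -0.5668, 7.0607)
after link 6: o_6 = (-12.0983, -3.9891, 11.0460)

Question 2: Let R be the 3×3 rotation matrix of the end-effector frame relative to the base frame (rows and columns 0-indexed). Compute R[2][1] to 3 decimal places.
-0.739

End-effector y-axis (col 1 of R) = (0.5490,-0.3902,-0.7392)
R[2][1] = -0.7392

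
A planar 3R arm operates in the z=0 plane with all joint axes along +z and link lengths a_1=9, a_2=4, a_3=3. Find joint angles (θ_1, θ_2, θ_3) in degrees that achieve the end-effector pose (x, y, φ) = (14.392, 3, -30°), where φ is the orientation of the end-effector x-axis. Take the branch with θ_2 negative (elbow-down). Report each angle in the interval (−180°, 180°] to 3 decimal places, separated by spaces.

30.004 -30.011 -29.992

wrist centre = target − a_3·(cos φ, sin φ) = (11.7939, 4.5000)
cos θ_2 = (159.3466−9²−4²)/(2·9·4) = 0.8659; θ_2 = -30.0114° (elbow-down)
β = atan2(4.5000,11.7939) = 20.8845°; ψ = atan2(-2.0007,12.4637) = -9.1194°
θ_1 = β − ψ = 30.0039°
θ_3 = φ − θ_1 − θ_2 = -29.9924° (wrapped to (-180°,180°])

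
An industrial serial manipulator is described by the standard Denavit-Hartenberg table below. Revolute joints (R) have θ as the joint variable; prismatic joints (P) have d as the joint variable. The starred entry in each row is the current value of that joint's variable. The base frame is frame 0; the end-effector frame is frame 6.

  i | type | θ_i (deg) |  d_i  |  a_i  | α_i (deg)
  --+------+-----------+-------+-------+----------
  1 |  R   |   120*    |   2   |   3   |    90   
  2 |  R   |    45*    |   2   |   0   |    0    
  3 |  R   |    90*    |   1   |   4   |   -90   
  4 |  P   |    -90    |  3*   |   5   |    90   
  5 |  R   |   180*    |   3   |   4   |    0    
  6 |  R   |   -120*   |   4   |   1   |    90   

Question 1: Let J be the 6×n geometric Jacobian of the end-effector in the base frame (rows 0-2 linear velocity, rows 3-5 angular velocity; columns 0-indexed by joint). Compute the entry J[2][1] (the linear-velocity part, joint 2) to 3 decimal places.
axis z_1 = (0.8660,0.5000,0.0000); lever o_n−o_1 = (4.2033,1.7197,-4.8550)
cross product → J_v[:, 1] = (-2.4275,4.2046,-0.6124)
J_ω[:, 1] = z_1
entry J[2][1] = -0.6124

-0.612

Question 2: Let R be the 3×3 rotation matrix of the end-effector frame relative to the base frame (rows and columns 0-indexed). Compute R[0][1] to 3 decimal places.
-0.354

End-effector y-axis (col 1 of R) = (-0.3536,0.6124,-0.7071)
R[0][1] = -0.3536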